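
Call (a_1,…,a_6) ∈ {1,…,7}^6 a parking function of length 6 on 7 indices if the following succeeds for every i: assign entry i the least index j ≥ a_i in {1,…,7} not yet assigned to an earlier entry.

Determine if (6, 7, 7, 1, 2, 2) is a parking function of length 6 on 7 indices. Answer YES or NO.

NO

Order a: b = (1, 2, 2, 6, 7, 7).
  b_1=1 ≤ 2
  b_2=2 ≤ 3
  b_3=2 ≤ 4
  b_4=6 > 5
  fails at i=4 ⇒ NO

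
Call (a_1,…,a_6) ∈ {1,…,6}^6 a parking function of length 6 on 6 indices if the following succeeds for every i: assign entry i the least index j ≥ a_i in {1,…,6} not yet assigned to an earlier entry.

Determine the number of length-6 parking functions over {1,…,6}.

16807

Count = (7−6)·7^(6−1) = 1×16807 = 16807 (Pollak)
Check (1,2,3,5,6,1) → sorted (1,1,2,3,5,6): b_i ≤ i ∀i, a PF.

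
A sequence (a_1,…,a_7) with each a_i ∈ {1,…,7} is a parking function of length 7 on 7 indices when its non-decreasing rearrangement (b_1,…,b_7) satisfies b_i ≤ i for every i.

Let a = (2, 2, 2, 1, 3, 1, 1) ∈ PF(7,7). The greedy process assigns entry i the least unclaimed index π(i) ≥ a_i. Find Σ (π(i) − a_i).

Σπ(i) = 1+…+7 = 28; Σa = 2+2+2+1+3+1+1 = 12; disp = 28−12 = 16.

16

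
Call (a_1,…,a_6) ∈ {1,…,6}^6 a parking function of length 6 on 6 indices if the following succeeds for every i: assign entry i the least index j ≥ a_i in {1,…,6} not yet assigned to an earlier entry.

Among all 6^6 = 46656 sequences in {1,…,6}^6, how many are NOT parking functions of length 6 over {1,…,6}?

29849

|PF(6,6)| = (6−6+1)·(6+1)^(6−1) = 1×16807 = 16807 (Pollak)
Example (4,6,4,5,6,2) → sorted (2,4,4,5,6,6): b_1=2>1, not a PF.
Total 46656; non-PF = 46656−16807 = 29849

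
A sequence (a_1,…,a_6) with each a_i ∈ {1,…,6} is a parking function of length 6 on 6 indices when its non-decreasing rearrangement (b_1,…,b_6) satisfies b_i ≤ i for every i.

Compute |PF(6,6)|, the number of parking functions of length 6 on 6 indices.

#PF = 1·7^5 = 1×16807 = 16807 (Pollak)
One tuple (6,1,5,2,3,1) → sorted (1,1,2,3,5,6): b_i ≤ i ∀i, a PF.

16807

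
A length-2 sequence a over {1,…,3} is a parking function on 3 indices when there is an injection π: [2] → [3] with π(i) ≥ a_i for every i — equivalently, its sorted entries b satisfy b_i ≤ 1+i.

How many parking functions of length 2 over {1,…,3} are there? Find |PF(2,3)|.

8

|PF(2,3)| = 2·4^1 = 2·4 = 8
Check (3,2) → sorted (2,3): b_i ≤ 1+i ∀i, a PF.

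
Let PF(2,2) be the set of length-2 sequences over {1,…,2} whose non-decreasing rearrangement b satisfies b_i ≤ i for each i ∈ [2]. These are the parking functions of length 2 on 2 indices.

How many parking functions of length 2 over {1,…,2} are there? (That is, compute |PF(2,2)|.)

3

Count = 1·3^1 = 1·3 = 3 (Konheim–Weiss)
E.g. (1,1) → sorted (1,1): b_i ≤ i ∀i, a PF.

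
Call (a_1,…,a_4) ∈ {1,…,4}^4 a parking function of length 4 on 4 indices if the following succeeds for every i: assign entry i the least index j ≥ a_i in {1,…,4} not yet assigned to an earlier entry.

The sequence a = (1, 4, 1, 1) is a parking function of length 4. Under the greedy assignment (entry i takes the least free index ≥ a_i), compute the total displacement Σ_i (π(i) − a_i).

3

Σπ(i) = 1+…+4 = 10; Σa = 1+4+1+1 = 7; disp = 10−7 = 3.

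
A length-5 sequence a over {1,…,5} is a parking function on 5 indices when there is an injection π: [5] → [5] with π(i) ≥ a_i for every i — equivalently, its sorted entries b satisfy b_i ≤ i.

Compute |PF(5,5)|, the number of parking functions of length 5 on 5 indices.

|PF(5,5)| = 1·6^4 = 1 · 1296 = 1296 [KW]
Example (1,4,3,1,5) → sorted (1,1,3,4,5): b_i ≤ i ∀i, a PF.

1296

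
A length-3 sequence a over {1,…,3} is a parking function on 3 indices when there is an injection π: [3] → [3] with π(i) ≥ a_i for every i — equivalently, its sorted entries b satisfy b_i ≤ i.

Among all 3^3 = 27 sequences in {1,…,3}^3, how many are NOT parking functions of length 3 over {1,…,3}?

11

|PF(3,3)| = (3+1−3)·(3+1)^{3−1} = 1 · 16 = 16
E.g. (3,3,2) → sorted (2,3,3): b_1=2>1, not a PF.
Total 27; non-PF = 27−16 = 11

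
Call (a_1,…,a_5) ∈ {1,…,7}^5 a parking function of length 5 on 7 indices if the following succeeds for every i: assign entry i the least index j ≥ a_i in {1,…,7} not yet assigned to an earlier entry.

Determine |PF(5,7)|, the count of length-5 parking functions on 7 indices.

|PF(5,7)| = (8−5)·8^(5−1) = 3·4096 = 12288 (Pollak)
One tuple (1,3,3,2,1) → sorted (1,1,2,3,3): b_i ≤ 2+i ∀i, a PF.

12288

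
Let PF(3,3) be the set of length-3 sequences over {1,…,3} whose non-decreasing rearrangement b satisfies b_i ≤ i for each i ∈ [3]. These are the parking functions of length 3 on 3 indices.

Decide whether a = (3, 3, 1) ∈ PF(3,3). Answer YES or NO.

NO

Sorted: b = (1, 3, 3).
  b_1=1 ≤ 1
  b_2=3 > 2
  fails at i=2 ⇒ NO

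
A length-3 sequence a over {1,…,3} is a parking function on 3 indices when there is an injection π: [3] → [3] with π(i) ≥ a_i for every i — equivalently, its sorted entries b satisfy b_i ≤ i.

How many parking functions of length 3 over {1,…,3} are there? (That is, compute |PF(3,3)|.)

#PF = 1·4^2 = 1 · 16 = 16
One tuple (1,2,1) → sorted (1,1,2): b_i ≤ i ∀i, a PF.

16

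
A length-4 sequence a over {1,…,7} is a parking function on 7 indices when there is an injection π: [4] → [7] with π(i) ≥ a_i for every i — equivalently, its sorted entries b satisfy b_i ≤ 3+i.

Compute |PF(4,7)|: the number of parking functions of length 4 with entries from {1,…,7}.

2048

|PF| = (7+1−4)·(7+1)^{4−1} = 4 · 512 = 2048 (Konheim–Weiss)
Check (6,3,7,2) → sorted (2,3,6,7): b_i ≤ 3+i ∀i, a PF.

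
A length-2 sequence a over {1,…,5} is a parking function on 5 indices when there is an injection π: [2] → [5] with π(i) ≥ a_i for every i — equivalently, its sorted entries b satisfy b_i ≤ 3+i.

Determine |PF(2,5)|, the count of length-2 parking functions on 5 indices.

24

|PF(2,5)| = (5+1−2)·(5+1)^{2−1} = 4×6 = 24 [KW]
E.g. (5,2) → sorted (2,5): b_i ≤ 3+i ∀i, a PF.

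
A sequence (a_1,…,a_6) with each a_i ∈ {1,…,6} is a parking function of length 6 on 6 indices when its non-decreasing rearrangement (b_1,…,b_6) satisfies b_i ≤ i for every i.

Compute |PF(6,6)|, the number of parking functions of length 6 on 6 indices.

16807

#PF = (6+1−6)·(6+1)^{6−1} = 1×16807 = 16807
One tuple (1,2,5,3,6,3) → sorted (1,2,3,3,5,6): b_i ≤ i ∀i, a PF.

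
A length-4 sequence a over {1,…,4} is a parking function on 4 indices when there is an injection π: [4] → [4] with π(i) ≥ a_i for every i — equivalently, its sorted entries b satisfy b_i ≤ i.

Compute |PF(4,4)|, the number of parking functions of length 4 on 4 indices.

125

|PF(4,4)| = 1·5^3 = 1×125 = 125 [KW]
Check (3,1,3,1) → sorted (1,1,3,3): b_i ≤ i ∀i, a PF.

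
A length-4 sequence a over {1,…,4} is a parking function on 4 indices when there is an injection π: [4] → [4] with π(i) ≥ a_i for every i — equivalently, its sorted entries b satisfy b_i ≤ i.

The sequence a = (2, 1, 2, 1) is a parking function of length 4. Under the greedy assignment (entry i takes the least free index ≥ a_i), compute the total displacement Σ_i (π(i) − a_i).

4

Σπ(i) = 1+…+4 = 10; Σa = 2+1+2+1 = 6; disp = 10−6 = 4.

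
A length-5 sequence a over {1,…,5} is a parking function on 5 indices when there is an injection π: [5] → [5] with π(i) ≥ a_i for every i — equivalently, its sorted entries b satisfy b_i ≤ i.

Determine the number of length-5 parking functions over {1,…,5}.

|PF| = (5−5+1)·(5+1)^(5−1) = 1 · 1296 = 1296 (Konheim–Weiss)
Check (1,2,1,5,2) → sorted (1,1,2,2,5): b_i ≤ i ∀i, a PF.

1296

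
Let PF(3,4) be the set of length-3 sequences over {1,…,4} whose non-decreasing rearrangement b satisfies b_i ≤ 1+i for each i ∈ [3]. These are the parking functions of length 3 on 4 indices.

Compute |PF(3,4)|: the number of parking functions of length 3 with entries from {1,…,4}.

50

Count = (5−3)·5^(3−1) = 2 · 25 = 50 (Konheim–Weiss)
Check (4,1,1) → sorted (1,1,4): b_i ≤ 1+i ∀i, a PF.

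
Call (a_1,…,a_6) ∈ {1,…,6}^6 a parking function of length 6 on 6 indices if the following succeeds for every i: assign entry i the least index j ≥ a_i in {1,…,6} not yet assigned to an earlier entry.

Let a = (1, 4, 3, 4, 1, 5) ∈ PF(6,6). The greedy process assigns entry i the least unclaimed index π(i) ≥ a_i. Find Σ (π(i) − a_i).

Σπ = 6·7/2 = 21 (π permutes [6]); Σa = 1+4+3+4+1+5 = 18; disp = 21−18 = 3.

3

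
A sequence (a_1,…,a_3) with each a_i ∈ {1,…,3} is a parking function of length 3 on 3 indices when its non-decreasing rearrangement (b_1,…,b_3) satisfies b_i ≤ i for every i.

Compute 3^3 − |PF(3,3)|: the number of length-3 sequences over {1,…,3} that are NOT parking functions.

11

#PF = (3+1−3)·(3+1)^{3−1} = 1·16 = 16 (Konheim–Weiss)
Example (3,3,1) → sorted (1,3,3): b_2=3>2, not a PF.
Total 27; non-PF = 27−16 = 11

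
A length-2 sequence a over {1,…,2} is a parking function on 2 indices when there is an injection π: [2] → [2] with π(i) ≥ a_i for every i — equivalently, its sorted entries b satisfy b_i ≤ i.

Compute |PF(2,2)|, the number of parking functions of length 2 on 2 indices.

3

Count = (2+1−2)·(2+1)^{2−1} = 1 · 3 = 3 [KW]
Check (1,2) → sorted (1,2): b_i ≤ i ∀i, a PF.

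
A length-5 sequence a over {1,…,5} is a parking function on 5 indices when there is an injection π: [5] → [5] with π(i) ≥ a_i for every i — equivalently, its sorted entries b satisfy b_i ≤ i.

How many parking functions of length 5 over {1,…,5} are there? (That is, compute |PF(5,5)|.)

1296

Count = (5+1−5)·(5+1)^{5−1} = 1×1296 = 1296 (Pollak)
E.g. (1,1,1,4,4) → sorted (1,1,1,4,4): b_i ≤ i ∀i, a PF.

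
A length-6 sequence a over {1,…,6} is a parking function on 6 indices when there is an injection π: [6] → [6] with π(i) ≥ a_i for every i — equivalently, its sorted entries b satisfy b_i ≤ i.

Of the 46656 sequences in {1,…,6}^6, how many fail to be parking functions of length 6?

29849

|PF| = 1·7^5 = 1·16807 = 16807
E.g. (3,6,6,4,5,2) → sorted (2,3,4,5,6,6): b_1=2>1, not a PF.
So 46656 − 16807 = 29849 fail.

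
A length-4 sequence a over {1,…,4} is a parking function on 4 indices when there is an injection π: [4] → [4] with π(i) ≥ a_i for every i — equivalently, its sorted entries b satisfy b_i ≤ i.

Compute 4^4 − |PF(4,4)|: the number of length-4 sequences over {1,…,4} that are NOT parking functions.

|PF(4,4)| = 1·5^3 = 1×125 = 125 [KW]
Check (4,4,1,2) → sorted (1,2,4,4): b_3=4>3, not a PF.
So 256 − 125 = 131 fail.

131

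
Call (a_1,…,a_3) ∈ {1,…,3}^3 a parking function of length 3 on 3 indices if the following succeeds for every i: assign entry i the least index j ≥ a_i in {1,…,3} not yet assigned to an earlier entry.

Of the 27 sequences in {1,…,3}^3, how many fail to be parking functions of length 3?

11

|PF| = (3−3+1)·(3+1)^(3−1) = 1 · 16 = 16 (Pollak)
One tuple (2,2,3) → sorted (2,2,3): b_1=2>1, not a PF.
Total 27; non-PF = 27−16 = 11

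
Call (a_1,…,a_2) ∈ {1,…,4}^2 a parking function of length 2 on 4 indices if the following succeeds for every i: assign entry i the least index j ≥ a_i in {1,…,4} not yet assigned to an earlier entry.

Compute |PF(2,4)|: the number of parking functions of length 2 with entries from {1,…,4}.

15

|PF| = 3·5^1 = 3×5 = 15 (Konheim–Weiss)
E.g. (3,4) → sorted (3,4): b_i ≤ 2+i ∀i, a PF.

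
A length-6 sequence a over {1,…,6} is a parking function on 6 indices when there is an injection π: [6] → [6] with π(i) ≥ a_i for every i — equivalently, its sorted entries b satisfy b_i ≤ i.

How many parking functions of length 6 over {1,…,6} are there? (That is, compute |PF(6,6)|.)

16807

#PF = 1·7^5 = 1×16807 = 16807 (Pollak)
One tuple (4,6,2,3,3,1) → sorted (1,2,3,3,4,6): b_i ≤ i ∀i, a PF.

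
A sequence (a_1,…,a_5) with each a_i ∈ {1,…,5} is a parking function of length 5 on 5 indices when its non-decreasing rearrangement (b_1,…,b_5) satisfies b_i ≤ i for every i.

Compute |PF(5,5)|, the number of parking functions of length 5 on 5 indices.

|PF| = (6−5)·6^(5−1) = 1×1296 = 1296
One tuple (4,1,1,1,4) → sorted (1,1,1,4,4): b_i ≤ i ∀i, a PF.

1296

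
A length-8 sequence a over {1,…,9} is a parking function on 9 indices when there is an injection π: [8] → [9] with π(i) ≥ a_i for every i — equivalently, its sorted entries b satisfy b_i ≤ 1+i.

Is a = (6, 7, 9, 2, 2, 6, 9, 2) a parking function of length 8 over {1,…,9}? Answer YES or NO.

NO

Sorted: b = (2, 2, 2, 6, 6, 7, 9, 9).
  b_1=2 ≤ 2
  b_2=2 ≤ 3
  b_3=2 ≤ 4
  b_4=6 > 5
  fails at i=4 ⇒ NO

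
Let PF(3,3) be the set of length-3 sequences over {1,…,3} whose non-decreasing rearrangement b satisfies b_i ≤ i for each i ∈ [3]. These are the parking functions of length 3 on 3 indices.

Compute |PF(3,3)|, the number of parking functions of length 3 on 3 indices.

16

Count = (4−3)·4^(3−1) = 1·16 = 16
One tuple (1,2,3) → sorted (1,2,3): b_i ≤ i ∀i, a PF.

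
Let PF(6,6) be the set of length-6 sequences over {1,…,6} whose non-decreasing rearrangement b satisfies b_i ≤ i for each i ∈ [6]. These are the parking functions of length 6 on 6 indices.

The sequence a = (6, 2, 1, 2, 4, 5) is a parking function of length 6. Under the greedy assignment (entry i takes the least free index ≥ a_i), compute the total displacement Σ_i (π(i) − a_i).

Σπ = 6·7/2 = 21 (π permutes [6]); Σa = 6+2+1+2+4+5 = 20; disp = 21−20 = 1.

1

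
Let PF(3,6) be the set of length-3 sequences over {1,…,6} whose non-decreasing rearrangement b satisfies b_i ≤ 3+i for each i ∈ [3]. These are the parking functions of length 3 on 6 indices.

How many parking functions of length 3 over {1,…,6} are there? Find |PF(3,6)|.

196

#PF = 4·7^2 = 4·49 = 196 [KW]
Check (4,4,1) → sorted (1,4,4): b_i ≤ 3+i ∀i, a PF.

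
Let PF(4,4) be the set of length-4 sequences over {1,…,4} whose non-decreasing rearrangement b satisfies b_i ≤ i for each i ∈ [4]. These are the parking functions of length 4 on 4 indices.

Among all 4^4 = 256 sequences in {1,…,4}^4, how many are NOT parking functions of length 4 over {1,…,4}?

#PF = (4+1−4)·(4+1)^{4−1} = 1·125 = 125 (Pollak)
Example (3,2,2,3) → sorted (2,2,3,3): b_1=2>1, not a PF.
4^4 − 125 = 256 − 125 = 131

131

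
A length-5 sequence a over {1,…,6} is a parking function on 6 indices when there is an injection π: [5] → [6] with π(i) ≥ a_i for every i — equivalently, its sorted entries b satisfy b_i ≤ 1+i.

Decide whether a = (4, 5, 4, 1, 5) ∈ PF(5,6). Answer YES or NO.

NO

Rearranged: b = (1, 4, 4, 5, 5).
  b_1=1 ≤ 2
  b_2=4 > 3
  fails at i=2 ⇒ NO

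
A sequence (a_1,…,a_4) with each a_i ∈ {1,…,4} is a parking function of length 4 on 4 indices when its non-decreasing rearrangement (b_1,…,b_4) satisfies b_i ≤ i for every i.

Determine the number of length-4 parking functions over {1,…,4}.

|PF(4,4)| = (5−4)·5^(4−1) = 1 · 125 = 125 [KW]
One tuple (2,1,2,3) → sorted (1,2,2,3): b_i ≤ i ∀i, a PF.

125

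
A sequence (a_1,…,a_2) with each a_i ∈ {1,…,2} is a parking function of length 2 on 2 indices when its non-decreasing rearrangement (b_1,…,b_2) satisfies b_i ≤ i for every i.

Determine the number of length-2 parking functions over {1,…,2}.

3

Count = (2−2+1)·(2+1)^(2−1) = 1×3 = 3 [KW]
One tuple (1,1) → sorted (1,1): b_i ≤ i ∀i, a PF.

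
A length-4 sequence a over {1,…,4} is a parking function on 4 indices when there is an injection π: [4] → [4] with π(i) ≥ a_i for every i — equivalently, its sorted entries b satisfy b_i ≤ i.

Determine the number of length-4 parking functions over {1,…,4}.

125

Count = (5−4)·5^(4−1) = 1 · 125 = 125
Example (1,4,1,3) → sorted (1,1,3,4): b_i ≤ i ∀i, a PF.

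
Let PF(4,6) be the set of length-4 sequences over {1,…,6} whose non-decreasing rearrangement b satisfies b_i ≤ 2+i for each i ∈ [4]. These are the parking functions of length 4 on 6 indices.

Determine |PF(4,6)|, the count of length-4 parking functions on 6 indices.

1029

|PF(4,6)| = (6+1−4)·(6+1)^{4−1} = 3×343 = 1029 [KW]
Check (3,5,4,5) → sorted (3,4,5,5): b_i ≤ 2+i ∀i, a PF.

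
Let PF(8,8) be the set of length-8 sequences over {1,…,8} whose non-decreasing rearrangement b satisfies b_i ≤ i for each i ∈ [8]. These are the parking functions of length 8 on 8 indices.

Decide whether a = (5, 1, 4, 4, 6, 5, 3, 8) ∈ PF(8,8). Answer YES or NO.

NO

Order a: b = (1, 3, 4, 4, 5, 5, 6, 8).
  b_1=1 ≤ 1
  b_2=3 > 2
  fails at i=2 ⇒ NO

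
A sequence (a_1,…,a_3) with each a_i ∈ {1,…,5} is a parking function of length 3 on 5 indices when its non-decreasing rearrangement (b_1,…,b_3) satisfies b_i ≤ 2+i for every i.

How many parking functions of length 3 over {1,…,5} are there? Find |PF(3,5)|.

108

#PF = 3·6^2 = 3×36 = 108 [KW]
Check (3,2,1) → sorted (1,2,3): b_i ≤ 2+i ∀i, a PF.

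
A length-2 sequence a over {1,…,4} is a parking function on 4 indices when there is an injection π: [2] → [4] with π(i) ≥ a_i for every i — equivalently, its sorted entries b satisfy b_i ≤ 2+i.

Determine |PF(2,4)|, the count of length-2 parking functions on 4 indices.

|PF(2,4)| = (4+1−2)·(4+1)^{2−1} = 3 · 5 = 15 (Pollak)
E.g. (3,4) → sorted (3,4): b_i ≤ 2+i ∀i, a PF.

15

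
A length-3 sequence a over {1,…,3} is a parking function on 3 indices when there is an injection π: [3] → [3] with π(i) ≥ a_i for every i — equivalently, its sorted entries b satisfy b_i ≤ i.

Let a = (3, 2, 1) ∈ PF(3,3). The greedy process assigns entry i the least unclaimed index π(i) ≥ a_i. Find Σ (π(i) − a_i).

Σπ = 3·4/2 = 6 (π permutes [3]); Σa = 3+2+1 = 6; disp = 6−6 = 0.

0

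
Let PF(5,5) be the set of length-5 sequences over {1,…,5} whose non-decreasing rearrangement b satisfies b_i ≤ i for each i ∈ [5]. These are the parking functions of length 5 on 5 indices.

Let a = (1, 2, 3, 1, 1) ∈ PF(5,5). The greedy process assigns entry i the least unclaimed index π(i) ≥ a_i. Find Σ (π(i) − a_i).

Σπ = 5·6/2 = 15 (π permutes [5]); Σa = 1+2+3+1+1 = 8; disp = 15−8 = 7.

7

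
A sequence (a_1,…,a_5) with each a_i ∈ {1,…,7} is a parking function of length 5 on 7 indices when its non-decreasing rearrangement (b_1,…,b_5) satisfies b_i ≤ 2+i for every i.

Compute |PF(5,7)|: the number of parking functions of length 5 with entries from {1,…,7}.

#PF = (7+1−5)·(7+1)^{5−1} = 3 · 4096 = 12288
E.g. (4,2,2,6,4) → sorted (2,2,4,4,6): b_i ≤ 2+i ∀i, a PF.

12288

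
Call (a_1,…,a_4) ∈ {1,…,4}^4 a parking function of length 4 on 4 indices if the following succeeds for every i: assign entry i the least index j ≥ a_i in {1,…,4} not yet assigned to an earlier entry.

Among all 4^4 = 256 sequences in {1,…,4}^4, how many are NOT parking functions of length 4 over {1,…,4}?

131

|PF| = 1·5^3 = 1·125 = 125
One tuple (4,4,4,1) → sorted (1,4,4,4): b_2=4>2, not a PF.
Total 256; non-PF = 256−125 = 131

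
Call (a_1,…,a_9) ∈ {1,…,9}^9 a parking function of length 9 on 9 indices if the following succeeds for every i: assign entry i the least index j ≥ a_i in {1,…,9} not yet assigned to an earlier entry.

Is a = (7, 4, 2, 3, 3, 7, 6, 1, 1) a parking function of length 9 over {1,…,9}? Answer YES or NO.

YES

Rearranged: b = (1, 1, 2, 3, 3, 4, 6, 7, 7).
  b_1=1 ≤ 1
  b_2=1 ≤ 2
  b_3=2 ≤ 3
  b_4=3 ≤ 4
  b_5=3 ≤ 5
  b_6=4 ≤ 6
  b_7=6 ≤ 7
  b_8=7 ≤ 8
  b_9=7 ≤ 9
All bounds hold ⇒ YES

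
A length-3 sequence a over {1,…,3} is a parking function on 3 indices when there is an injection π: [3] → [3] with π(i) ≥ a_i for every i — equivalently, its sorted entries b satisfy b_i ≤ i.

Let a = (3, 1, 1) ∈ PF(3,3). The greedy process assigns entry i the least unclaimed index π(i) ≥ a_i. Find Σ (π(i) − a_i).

1

Σπ = 6 ({1..3} each once); Σa = 3+1+1 = 5; disp = 6−5 = 1.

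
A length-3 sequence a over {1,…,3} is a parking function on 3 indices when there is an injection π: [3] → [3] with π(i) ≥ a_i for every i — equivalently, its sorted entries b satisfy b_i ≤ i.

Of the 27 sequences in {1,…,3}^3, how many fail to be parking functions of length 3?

11

|PF| = 1·4^2 = 1 · 16 = 16
One tuple (2,3,2) → sorted (2,2,3): b_1=2>1, not a PF.
Total 27; non-PF = 27−16 = 11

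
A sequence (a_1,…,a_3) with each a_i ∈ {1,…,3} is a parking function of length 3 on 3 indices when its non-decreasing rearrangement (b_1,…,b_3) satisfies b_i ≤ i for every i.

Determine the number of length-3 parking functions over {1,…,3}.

Count = (3+1−3)·(3+1)^{3−1} = 1 · 16 = 16 [KW]
Example (2,1,1) → sorted (1,1,2): b_i ≤ i ∀i, a PF.

16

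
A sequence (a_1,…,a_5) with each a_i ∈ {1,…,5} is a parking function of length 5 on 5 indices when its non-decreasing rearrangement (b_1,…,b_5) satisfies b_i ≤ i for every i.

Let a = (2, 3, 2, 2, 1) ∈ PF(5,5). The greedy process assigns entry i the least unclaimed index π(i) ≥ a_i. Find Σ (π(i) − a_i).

5

Σπ = 15 ({1..5} each once); Σa = 2+3+2+2+1 = 10; disp = 15−10 = 5.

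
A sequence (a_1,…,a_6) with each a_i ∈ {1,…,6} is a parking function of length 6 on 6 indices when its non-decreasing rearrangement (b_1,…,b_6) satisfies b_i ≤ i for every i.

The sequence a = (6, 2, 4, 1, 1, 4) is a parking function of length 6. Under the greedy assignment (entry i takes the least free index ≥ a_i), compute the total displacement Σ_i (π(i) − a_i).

3

Σπ(i) = 1+…+6 = 21; Σa = 6+2+4+1+1+4 = 18; disp = 21−18 = 3.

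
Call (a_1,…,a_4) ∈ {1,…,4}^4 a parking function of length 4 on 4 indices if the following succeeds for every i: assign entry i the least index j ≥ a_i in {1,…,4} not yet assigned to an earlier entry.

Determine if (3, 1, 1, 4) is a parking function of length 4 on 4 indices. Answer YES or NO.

YES

Sorted: b = (1, 1, 3, 4).
  b_1=1 ≤ 1
  b_2=1 ≤ 2
  b_3=3 ≤ 3
  b_4=4 ≤ 4
All bounds hold ⇒ YES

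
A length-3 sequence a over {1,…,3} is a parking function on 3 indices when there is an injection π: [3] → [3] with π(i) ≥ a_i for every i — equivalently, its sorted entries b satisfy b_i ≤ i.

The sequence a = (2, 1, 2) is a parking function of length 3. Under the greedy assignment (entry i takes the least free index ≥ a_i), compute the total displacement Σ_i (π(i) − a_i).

1

Σπ = 6 ({1..3} each once); Σa = 2+1+2 = 5; disp = 6−5 = 1.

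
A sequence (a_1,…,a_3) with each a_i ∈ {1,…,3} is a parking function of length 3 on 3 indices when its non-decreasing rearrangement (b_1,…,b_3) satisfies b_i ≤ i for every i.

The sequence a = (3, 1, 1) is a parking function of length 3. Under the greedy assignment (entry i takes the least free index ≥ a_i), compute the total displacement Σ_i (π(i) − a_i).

1

Σπ = 3·4/2 = 6 (π permutes [3]); Σa = 3+1+1 = 5; disp = 6−5 = 1.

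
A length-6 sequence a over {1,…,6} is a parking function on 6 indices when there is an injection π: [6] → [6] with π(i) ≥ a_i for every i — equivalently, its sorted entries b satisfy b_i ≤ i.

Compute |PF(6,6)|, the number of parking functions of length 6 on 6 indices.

|PF| = (6−6+1)·(6+1)^(6−1) = 1·16807 = 16807 (Konheim–Weiss)
E.g. (2,6,1,3,3,3) → sorted (1,2,3,3,3,6): b_i ≤ i ∀i, a PF.

16807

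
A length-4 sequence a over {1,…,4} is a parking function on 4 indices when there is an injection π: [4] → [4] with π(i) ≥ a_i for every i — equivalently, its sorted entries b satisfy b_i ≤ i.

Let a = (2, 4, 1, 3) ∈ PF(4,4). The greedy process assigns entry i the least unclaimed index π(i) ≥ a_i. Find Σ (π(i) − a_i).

0

Σπ = 10 ({1..4} each once); Σa = 2+4+1+3 = 10; disp = 10−10 = 0.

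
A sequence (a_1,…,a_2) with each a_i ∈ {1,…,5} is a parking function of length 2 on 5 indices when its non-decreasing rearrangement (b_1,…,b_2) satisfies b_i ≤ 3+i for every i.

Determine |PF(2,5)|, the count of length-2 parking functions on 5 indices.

24

Count = (5+1−2)·(5+1)^{2−1} = 4 · 6 = 24 [KW]
Example (1,3) → sorted (1,3): b_i ≤ 3+i ∀i, a PF.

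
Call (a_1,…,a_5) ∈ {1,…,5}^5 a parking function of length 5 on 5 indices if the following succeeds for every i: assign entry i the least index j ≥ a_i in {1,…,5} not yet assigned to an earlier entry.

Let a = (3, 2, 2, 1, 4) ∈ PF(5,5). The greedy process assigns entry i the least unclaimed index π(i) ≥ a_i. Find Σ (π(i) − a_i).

3

Σπ = 15 ({1..5} each once); Σa = 3+2+2+1+4 = 12; disp = 15−12 = 3.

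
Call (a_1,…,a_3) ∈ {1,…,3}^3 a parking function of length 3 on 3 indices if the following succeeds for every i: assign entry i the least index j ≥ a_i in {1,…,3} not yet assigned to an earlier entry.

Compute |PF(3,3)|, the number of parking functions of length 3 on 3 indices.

16

|PF| = (3−3+1)·(3+1)^(3−1) = 1·16 = 16 (Pollak)
Check (2,1,3) → sorted (1,2,3): b_i ≤ i ∀i, a PF.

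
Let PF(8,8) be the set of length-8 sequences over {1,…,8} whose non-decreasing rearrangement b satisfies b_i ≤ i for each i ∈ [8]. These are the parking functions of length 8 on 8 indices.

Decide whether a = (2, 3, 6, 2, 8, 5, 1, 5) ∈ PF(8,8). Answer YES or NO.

Rearranged: b = (1, 2, 2, 3, 5, 5, 6, 8).
  b_1=1 ≤ 1
  b_2=2 ≤ 2
  b_3=2 ≤ 3
  b_4=3 ≤ 4
  b_5=5 ≤ 5
  b_6=5 ≤ 6
  b_7=6 ≤ 7
  b_8=8 ≤ 8
All bounds hold ⇒ YES

YES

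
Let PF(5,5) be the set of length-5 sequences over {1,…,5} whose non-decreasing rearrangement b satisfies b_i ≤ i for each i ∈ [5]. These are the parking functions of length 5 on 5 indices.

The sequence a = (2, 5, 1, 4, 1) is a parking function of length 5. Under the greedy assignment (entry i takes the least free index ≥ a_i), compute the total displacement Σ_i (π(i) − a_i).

2

Σπ = 15 ({1..5} each once); Σa = 2+5+1+4+1 = 13; disp = 15−13 = 2.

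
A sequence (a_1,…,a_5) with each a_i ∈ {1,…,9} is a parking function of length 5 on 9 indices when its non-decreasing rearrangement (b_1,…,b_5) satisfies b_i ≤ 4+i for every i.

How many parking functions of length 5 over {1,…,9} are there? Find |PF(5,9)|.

50000

|PF(5,9)| = (9−5+1)·(9+1)^(5−1) = 5 · 10000 = 50000 (Pollak)
E.g. (3,6,3,9,6) → sorted (3,3,6,6,9): b_i ≤ 4+i ∀i, a PF.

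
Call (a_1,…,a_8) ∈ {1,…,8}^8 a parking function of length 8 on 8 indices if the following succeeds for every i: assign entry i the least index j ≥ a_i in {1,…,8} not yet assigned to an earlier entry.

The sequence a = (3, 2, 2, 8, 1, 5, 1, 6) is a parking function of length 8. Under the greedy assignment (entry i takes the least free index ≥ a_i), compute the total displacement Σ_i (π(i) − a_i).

8

Σπ = 8·9/2 = 36 (π permutes [8]); Σa = 3+2+2+8+1+5+1+6 = 28; disp = 36−28 = 8.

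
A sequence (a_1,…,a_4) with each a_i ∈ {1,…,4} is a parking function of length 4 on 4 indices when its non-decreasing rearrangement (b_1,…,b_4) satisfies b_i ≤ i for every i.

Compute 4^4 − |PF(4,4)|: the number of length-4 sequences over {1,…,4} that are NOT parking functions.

131

|PF(4,4)| = (5−4)·5^(4−1) = 1×125 = 125 (Pollak)
Example (4,2,4,1) → sorted (1,2,4,4): b_3=4>3, not a PF.
Total 256; non-PF = 256−125 = 131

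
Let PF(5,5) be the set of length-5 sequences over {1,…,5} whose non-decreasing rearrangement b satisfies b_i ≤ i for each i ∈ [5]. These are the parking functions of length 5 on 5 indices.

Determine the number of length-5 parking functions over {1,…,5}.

1296

|PF| = (5+1−5)·(5+1)^{5−1} = 1 · 1296 = 1296
E.g. (2,3,1,2,3) → sorted (1,2,2,3,3): b_i ≤ i ∀i, a PF.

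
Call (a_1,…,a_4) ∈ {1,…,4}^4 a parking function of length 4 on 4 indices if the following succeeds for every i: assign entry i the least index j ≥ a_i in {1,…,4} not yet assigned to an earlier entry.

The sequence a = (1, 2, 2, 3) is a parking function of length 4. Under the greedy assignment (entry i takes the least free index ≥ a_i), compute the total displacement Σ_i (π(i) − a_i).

2

Σπ(i) = 1+…+4 = 10; Σa = 1+2+2+3 = 8; disp = 10−8 = 2.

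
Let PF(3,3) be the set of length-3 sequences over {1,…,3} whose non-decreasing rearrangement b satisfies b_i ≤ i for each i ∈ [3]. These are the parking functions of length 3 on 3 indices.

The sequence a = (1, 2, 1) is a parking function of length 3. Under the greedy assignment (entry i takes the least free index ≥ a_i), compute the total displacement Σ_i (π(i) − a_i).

Σπ(i) = 1+…+3 = 6; Σa = 1+2+1 = 4; disp = 6−4 = 2.

2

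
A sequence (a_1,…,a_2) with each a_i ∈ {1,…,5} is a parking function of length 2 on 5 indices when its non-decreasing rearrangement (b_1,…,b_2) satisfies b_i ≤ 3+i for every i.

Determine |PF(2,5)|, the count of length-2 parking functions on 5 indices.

|PF(2,5)| = (5−2+1)·(5+1)^(2−1) = 4×6 = 24
E.g. (2,3) → sorted (2,3): b_i ≤ 3+i ∀i, a PF.

24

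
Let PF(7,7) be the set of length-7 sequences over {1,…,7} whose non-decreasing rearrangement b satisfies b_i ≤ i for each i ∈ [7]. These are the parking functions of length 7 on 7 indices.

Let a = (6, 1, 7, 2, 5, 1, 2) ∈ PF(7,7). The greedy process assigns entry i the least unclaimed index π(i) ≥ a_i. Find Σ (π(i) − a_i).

4

Σπ = 28 ({1..7} each once); Σa = 6+1+7+2+5+1+2 = 24; disp = 28−24 = 4.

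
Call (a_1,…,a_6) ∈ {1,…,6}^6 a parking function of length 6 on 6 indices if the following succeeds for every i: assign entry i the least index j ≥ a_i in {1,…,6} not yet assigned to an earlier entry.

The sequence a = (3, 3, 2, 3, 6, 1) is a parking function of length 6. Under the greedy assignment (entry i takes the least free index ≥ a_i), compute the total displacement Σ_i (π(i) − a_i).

3

Σπ = 6·7/2 = 21 (π permutes [6]); Σa = 3+3+2+3+6+1 = 18; disp = 21−18 = 3.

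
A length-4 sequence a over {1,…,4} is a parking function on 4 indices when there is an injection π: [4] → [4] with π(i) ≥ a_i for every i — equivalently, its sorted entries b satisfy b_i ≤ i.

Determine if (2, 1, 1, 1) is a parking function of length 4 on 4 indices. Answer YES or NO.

YES

Order a: b = (1, 1, 1, 2).
  b_1=1 ≤ 1
  b_2=1 ≤ 2
  b_3=1 ≤ 3
  b_4=2 ≤ 4
All bounds hold ⇒ YES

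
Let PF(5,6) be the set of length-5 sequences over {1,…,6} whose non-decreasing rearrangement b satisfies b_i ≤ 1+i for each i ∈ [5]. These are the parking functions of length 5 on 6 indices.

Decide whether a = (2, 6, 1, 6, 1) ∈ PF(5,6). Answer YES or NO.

NO

Sorted: b = (1, 1, 2, 6, 6).
  b_1=1 ≤ 2
  b_2=1 ≤ 3
  b_3=2 ≤ 4
  b_4=6 > 5
  fails at i=4 ⇒ NO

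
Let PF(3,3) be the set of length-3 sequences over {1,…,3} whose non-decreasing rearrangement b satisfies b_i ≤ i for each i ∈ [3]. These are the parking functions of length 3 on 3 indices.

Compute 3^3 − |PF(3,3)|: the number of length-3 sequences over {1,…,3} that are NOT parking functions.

#PF = 1·4^2 = 1×16 = 16 [KW]
E.g. (1,3,3) → sorted (1,3,3): b_2=3>2, not a PF.
So 27 − 16 = 11 fail.

11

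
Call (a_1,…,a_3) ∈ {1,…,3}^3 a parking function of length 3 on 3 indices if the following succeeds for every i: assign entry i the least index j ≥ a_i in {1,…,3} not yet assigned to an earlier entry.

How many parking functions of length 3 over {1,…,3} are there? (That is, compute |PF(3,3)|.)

#PF = (3+1−3)·(3+1)^{3−1} = 1 · 16 = 16 [KW]
Check (1,3,2) → sorted (1,2,3): b_i ≤ i ∀i, a PF.

16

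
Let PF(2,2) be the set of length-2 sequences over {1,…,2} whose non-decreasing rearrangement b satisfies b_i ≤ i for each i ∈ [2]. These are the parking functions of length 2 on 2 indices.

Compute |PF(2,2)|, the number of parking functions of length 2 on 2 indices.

3

|PF(2,2)| = (3−2)·3^(2−1) = 1 · 3 = 3
One tuple (1,2) → sorted (1,2): b_i ≤ i ∀i, a PF.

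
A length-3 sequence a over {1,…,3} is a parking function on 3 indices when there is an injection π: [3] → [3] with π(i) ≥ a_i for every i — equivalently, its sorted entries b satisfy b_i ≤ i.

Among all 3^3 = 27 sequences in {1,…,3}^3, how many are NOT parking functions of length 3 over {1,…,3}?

#PF = (3−3+1)·(3+1)^(3−1) = 1·16 = 16 [KW]
Example (3,3,2) → sorted (2,3,3): b_1=2>1, not a PF.
3^3 − 16 = 27 − 16 = 11

11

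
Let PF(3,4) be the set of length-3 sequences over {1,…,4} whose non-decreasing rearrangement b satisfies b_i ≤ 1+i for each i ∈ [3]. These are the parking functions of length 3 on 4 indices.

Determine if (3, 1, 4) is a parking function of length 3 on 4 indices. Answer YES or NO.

YES

Sorted: b = (1, 3, 4).
  b_1=1 ≤ 2
  b_2=3 ≤ 3
  b_3=4 ≤ 4
All bounds hold ⇒ YES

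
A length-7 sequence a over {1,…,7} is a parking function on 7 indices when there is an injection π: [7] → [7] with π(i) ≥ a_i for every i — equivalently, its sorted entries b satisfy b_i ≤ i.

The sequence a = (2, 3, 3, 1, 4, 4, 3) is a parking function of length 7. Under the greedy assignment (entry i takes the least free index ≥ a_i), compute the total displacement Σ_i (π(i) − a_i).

8

Σπ(i) = 1+…+7 = 28; Σa = 2+3+3+1+4+4+3 = 20; disp = 28−20 = 8.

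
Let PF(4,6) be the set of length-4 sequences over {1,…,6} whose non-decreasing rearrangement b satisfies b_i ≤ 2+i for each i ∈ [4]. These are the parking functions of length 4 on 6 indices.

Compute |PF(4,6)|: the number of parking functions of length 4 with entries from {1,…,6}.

1029

Count = (7−4)·7^(4−1) = 3 · 343 = 1029 [KW]
One tuple (4,1,2,5) → sorted (1,2,4,5): b_i ≤ 2+i ∀i, a PF.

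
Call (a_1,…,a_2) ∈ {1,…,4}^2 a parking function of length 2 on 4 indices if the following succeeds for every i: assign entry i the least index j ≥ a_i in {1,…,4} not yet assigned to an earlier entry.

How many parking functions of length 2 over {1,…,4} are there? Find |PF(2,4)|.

15

Count = 3·5^1 = 3·5 = 15
E.g. (3,1) → sorted (1,3): b_i ≤ 2+i ∀i, a PF.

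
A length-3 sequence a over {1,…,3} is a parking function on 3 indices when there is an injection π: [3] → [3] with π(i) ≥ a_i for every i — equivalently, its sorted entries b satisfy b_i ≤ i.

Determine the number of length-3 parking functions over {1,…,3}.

16

|PF| = 1·4^2 = 1×16 = 16 [KW]
One tuple (1,1,2) → sorted (1,1,2): b_i ≤ i ∀i, a PF.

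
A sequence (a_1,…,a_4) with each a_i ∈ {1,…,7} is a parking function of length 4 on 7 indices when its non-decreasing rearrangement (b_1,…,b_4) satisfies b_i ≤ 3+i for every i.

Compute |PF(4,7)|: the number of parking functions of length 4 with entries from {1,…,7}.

2048

|PF(4,7)| = (8−4)·8^(4−1) = 4×512 = 2048 (Pollak)
Example (7,3,3,4) → sorted (3,3,4,7): b_i ≤ 3+i ∀i, a PF.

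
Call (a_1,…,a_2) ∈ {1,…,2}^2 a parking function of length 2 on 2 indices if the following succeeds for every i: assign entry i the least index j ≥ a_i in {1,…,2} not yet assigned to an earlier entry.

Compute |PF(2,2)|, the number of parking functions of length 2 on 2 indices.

|PF| = (2−2+1)·(2+1)^(2−1) = 1×3 = 3 (Pollak)
E.g. (2,1) → sorted (1,2): b_i ≤ i ∀i, a PF.

3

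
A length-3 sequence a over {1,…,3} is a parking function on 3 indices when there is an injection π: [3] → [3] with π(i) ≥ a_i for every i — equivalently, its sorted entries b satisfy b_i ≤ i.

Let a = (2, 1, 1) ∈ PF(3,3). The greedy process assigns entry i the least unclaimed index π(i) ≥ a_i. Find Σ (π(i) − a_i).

2

Σπ = 6 ({1..3} each once); Σa = 2+1+1 = 4; disp = 6−4 = 2.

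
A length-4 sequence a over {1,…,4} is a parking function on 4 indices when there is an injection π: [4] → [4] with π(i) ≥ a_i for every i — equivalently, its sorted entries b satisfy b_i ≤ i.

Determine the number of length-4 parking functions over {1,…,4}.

|PF| = (5−4)·5^(4−1) = 1×125 = 125 (Konheim–Weiss)
One tuple (4,2,2,1) → sorted (1,2,2,4): b_i ≤ i ∀i, a PF.

125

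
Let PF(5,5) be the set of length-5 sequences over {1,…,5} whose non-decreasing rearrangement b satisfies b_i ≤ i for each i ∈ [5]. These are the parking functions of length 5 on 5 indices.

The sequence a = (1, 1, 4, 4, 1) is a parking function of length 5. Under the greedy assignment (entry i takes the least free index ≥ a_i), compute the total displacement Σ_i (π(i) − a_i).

4

Σπ(i) = 1+…+5 = 15; Σa = 1+1+4+4+1 = 11; disp = 15−11 = 4.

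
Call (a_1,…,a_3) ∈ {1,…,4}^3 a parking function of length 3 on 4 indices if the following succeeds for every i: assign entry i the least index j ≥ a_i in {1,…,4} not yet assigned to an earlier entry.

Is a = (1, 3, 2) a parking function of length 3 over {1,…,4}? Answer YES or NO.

YES

Sorted: b = (1, 2, 3).
  b_1=1 ≤ 2
  b_2=2 ≤ 3
  b_3=3 ≤ 4
All bounds hold ⇒ YES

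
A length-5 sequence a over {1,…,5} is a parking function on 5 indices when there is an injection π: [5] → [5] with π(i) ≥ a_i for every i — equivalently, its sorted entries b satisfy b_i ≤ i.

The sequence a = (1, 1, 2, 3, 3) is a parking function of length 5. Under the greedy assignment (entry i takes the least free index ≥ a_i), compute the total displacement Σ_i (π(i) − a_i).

5

Σπ(i) = 1+…+5 = 15; Σa = 1+1+2+3+3 = 10; disp = 15−10 = 5.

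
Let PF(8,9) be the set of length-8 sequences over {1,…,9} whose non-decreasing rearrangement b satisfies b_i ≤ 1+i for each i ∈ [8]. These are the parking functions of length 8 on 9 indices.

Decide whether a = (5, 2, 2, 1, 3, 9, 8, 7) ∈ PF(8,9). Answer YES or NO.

YES

Rearranged: b = (1, 2, 2, 3, 5, 7, 8, 9).
  b_1=1 ≤ 2
  b_2=2 ≤ 3
  b_3=2 ≤ 4
  b_4=3 ≤ 5
  b_5=5 ≤ 6
  b_6=7 ≤ 7
  b_7=8 ≤ 8
  b_8=9 ≤ 9
All bounds hold ⇒ YES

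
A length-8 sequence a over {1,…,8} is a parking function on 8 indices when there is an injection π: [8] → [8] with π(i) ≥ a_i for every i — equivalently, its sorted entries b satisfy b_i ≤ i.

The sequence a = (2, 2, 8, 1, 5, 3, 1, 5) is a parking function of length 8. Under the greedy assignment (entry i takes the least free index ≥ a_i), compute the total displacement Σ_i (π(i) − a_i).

9

Σπ = 36 ({1..8} each once); Σa = 2+2+8+1+5+3+1+5 = 27; disp = 36−27 = 9.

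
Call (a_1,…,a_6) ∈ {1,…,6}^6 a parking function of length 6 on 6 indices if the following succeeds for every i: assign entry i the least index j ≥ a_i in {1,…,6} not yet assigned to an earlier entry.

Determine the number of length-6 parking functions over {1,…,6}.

16807

#PF = (7−6)·7^(6−1) = 1·16807 = 16807
Check (1,2,5,1,4,4) → sorted (1,1,2,4,4,5): b_i ≤ i ∀i, a PF.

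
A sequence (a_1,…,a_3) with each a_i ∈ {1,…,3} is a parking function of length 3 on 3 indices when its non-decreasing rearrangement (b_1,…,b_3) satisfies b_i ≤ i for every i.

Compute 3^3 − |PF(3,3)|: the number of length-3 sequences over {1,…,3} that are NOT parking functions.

11

|PF| = (4−3)·4^(3−1) = 1·16 = 16
One tuple (3,1,3) → sorted (1,3,3): b_2=3>2, not a PF.
Total 27; non-PF = 27−16 = 11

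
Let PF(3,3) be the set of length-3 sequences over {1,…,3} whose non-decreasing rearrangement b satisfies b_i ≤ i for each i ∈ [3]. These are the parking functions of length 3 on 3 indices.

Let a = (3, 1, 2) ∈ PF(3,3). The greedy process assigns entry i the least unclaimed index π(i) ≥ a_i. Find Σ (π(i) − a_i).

0

Σπ(i) = 1+…+3 = 6; Σa = 3+1+2 = 6; disp = 6−6 = 0.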